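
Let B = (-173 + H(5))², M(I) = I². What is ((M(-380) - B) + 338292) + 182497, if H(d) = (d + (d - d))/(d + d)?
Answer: 2541731/4 ≈ 6.3543e+5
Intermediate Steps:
H(d) = ½ (H(d) = (d + 0)/((2*d)) = d*(1/(2*d)) = ½)
B = 119025/4 (B = (-173 + ½)² = (-345/2)² = 119025/4 ≈ 29756.)
((M(-380) - B) + 338292) + 182497 = (((-380)² - 1*119025/4) + 338292) + 182497 = ((144400 - 119025/4) + 338292) + 182497 = (458575/4 + 338292) + 182497 = 1811743/4 + 182497 = 2541731/4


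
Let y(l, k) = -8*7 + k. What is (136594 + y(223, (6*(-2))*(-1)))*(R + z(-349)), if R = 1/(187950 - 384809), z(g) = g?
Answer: -9381502797600/196859 ≈ -4.7656e+7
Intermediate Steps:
R = -1/196859 (R = 1/(-196859) = -1/196859 ≈ -5.0798e-6)
y(l, k) = -56 + k
(136594 + y(223, (6*(-2))*(-1)))*(R + z(-349)) = (136594 + (-56 + (6*(-2))*(-1)))*(-1/196859 - 349) = (136594 + (-56 - 12*(-1)))*(-68703792/196859) = (136594 + (-56 + 12))*(-68703792/196859) = (136594 - 44)*(-68703792/196859) = 136550*(-68703792/196859) = -9381502797600/196859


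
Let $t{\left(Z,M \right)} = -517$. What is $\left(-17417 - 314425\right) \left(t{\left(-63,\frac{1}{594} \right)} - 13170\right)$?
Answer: $4541921454$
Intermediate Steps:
$\left(-17417 - 314425\right) \left(t{\left(-63,\frac{1}{594} \right)} - 13170\right) = \left(-17417 - 314425\right) \left(-517 - 13170\right) = \left(-331842\right) \left(-13687\right) = 4541921454$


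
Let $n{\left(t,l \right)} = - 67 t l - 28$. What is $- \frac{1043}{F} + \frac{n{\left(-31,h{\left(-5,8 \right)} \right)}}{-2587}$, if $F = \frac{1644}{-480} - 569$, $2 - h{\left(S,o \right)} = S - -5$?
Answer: $\frac{1922374}{8462077} \approx 0.22718$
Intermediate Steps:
$h{\left(S,o \right)} = -3 - S$ ($h{\left(S,o \right)} = 2 - \left(S - -5\right) = 2 - \left(S + 5\right) = 2 - \left(5 + S\right) = -3 - S$)
$n{\left(t,l \right)} = -28 - 67 l t$ ($n{\left(t,l \right)} = - 67 l t - 28 = -28 - 67 l t$)
$F = - \frac{22897}{40}$ ($F = 1644 \left(- \frac{1}{480}\right) - 569 = - \frac{137}{40} - 569 = - \frac{22897}{40} \approx -572.42$)
$- \frac{1043}{F} + \frac{n{\left(-31,h{\left(-5,8 \right)} \right)}}{-2587} = - \frac{1043}{- \frac{22897}{40}} + \frac{-28 - 67 \left(-3 - -5\right) \left(-31\right)}{-2587} = \left(-1043\right) \left(- \frac{40}{22897}\right) + \left(-28 - 67 \left(-3 + 5\right) \left(-31\right)\right) \left(- \frac{1}{2587}\right) = \frac{5960}{3271} + \left(-28 - 134 \left(-31\right)\right) \left(- \frac{1}{2587}\right) = \frac{5960}{3271} + \left(-28 + 4154\right) \left(- \frac{1}{2587}\right) = \frac{5960}{3271} + 4126 \left(- \frac{1}{2587}\right) = \frac{5960}{3271} - \frac{4126}{2587} = \frac{1922374}{8462077}$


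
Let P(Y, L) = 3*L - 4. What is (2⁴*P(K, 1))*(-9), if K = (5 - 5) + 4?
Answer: 144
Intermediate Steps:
K = 4 (K = 0 + 4 = 4)
P(Y, L) = -4 + 3*L
(2⁴*P(K, 1))*(-9) = (2⁴*(-4 + 3*1))*(-9) = (16*(-4 + 3))*(-9) = (16*(-1))*(-9) = -16*(-9) = 144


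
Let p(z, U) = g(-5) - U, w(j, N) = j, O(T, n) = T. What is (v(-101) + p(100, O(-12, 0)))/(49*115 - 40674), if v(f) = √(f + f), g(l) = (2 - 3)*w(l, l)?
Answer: -17/35039 - I*√202/35039 ≈ -0.00048517 - 0.00040562*I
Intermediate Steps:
g(l) = -l (g(l) = (2 - 3)*l = -l)
p(z, U) = 5 - U (p(z, U) = -1*(-5) - U = 5 - U)
v(f) = √2*√f (v(f) = √(2*f) = √2*√f)
(v(-101) + p(100, O(-12, 0)))/(49*115 - 40674) = (√2*√(-101) + (5 - 1*(-12)))/(49*115 - 40674) = (√2*(I*√101) + (5 + 12))/(5635 - 40674) = (I*√202 + 17)/(-35039) = (17 + I*√202)*(-1/35039) = -17/35039 - I*√202/35039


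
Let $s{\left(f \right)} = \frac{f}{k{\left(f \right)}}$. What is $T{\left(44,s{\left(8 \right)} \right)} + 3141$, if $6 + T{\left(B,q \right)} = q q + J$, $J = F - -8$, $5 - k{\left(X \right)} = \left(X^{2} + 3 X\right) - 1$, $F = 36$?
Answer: $\frac{5343915}{1681} \approx 3179.0$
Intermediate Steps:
$k{\left(X \right)} = 6 - X^{2} - 3 X$ ($k{\left(X \right)} = 5 - \left(\left(X^{2} + 3 X\right) - 1\right) = 5 - \left(-1 + X^{2} + 3 X\right) = 6 - X^{2} - 3 X$)
$J = 44$ ($J = 36 - -8 = 36 + 8 = 44$)
$s{\left(f \right)} = \frac{f}{6 - f^{2} - 3 f}$
$T{\left(B,q \right)} = 38 + q^{2}$ ($T{\left(B,q \right)} = -6 + \left(q q + 44\right) = -6 + \left(q^{2} + 44\right) = -6 + \left(44 + q^{2}\right) = 38 + q^{2}$)
$T{\left(44,s{\left(8 \right)} \right)} + 3141 = \left(38 + \left(\left(-1\right) 8 \frac{1}{-6 + 8^{2} + 3 \cdot 8}\right)^{2}\right) + 3141 = \left(38 + \left(\left(-1\right) 8 \frac{1}{-6 + 64 + 24}\right)^{2}\right) + 3141 = \left(38 + \left(\left(-1\right) 8 \cdot \frac{1}{82}\right)^{2}\right) + 3141 = \left(38 + \left(- \frac{4}{41}\right)^{2}\right) + 3141 = \left(38 + \frac{16}{1681}\right) + 3141 = \frac{63894}{1681} + 3141 = \frac{5343915}{1681}$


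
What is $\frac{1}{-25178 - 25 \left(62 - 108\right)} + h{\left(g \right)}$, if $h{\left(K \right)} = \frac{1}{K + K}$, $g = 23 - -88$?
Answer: $\frac{11903}{2667108} \approx 0.0044629$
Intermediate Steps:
$g = 111$ ($g = 23 + 88 = 111$)
$h{\left(K \right)} = \frac{1}{2 K}$
$\frac{1}{-25178 - 25 \left(62 - 108\right)} + h{\left(g \right)} = \frac{1}{-25178 - 25 \left(62 - 108\right)} + \frac{1}{2 \cdot 111} = \frac{1}{-25178 - -1150} + \frac{1}{2} \cdot \frac{1}{111} = \frac{1}{-25178 + 1150} + \frac{1}{222} = \frac{1}{-24028} + \frac{1}{222} = - \frac{1}{24028} + \frac{1}{222} = \frac{11903}{2667108}$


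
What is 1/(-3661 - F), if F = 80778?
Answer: -1/84439 ≈ -1.1843e-5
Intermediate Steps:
1/(-3661 - F) = 1/(-3661 - 1*80778) = 1/(-3661 - 80778) = 1/(-84439) = -1/84439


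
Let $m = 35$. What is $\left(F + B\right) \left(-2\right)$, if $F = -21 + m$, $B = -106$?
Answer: $184$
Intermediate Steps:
$F = 14$ ($F = -21 + 35 = 14$)
$\left(F + B\right) \left(-2\right) = \left(14 - 106\right) \left(-2\right) = \left(-92\right) \left(-2\right) = 184$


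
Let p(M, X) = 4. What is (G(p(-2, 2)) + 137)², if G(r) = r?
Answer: 19881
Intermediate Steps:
(G(p(-2, 2)) + 137)² = (4 + 137)² = 141² = 19881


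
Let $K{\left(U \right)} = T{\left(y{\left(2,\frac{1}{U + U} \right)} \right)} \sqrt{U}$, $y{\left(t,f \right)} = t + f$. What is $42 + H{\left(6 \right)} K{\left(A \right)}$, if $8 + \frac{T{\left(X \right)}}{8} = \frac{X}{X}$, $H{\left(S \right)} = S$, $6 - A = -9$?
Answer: $42 - 336 \sqrt{15} \approx -1259.3$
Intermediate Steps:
$A = 15$ ($A = 6 - -9 = 6 + 9 = 15$)
$y{\left(t,f \right)} = f + t$
$T{\left(X \right)} = -56$ ($T{\left(X \right)} = -64 + 8 \frac{X}{X} = -64 + 8 \cdot 1 = -64 + 8 = -56$)
$K{\left(U \right)} = - 56 \sqrt{U}$
$42 + H{\left(6 \right)} K{\left(A \right)} = 42 + 6 \left(- 56 \sqrt{15}\right) = 42 - 336 \sqrt{15}$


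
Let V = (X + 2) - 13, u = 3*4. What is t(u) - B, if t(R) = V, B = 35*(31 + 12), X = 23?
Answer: -1493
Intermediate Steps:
u = 12
B = 1505 (B = 35*43 = 1505)
V = 12 (V = (23 + 2) - 13 = 25 - 13 = 12)
t(R) = 12
t(u) - B = 12 - 1*1505 = 12 - 1505 = -1493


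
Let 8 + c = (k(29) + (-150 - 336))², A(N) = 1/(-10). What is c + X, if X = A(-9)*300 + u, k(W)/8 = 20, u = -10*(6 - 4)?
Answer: 106218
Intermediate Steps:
A(N) = -⅒
u = -20 (u = -10*2 = -20)
k(W) = 160 (k(W) = 8*20 = 160)
X = -50 (X = -⅒*300 - 20 = -30 - 20 = -50)
c = 106268 (c = -8 + (160 + (-150 - 336))² = -8 + (160 - 486)² = -8 + (-326)² = -8 + 106276 = 106268)
c + X = 106268 - 50 = 106218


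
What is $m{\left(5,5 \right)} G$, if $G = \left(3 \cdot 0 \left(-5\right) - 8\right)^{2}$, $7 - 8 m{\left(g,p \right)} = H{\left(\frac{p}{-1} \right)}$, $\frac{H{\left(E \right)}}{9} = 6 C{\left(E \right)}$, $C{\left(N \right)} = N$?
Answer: $2216$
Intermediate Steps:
$H{\left(E \right)} = 54 E$ ($H{\left(E \right)} = 9 \cdot 6 E = 54 E$)
$m{\left(g,p \right)} = \frac{7}{8} + \frac{27 p}{4}$ ($m{\left(g,p \right)} = \frac{7}{8} - \frac{54 \frac{p}{-1}}{8} = \frac{7}{8} - \frac{54 p \left(-1\right)}{8} = \frac{7}{8} - \frac{54 \left(- p\right)}{8} = \frac{7}{8} - \frac{\left(-54\right) p}{8} = \frac{7}{8} + \frac{27 p}{4}$)
$G = 64$ ($G = \left(0 \left(-5\right) - 8\right)^{2} = \left(0 - 8\right)^{2} = \left(-8\right)^{2} = 64$)
$m{\left(5,5 \right)} G = \left(\frac{7}{8} + \frac{27}{4} \cdot 5\right) 64 = \left(\frac{7}{8} + \frac{135}{4}\right) 64 = \frac{277}{8} \cdot 64 = 2216$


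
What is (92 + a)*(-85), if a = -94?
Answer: 170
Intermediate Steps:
(92 + a)*(-85) = (92 - 94)*(-85) = -2*(-85) = 170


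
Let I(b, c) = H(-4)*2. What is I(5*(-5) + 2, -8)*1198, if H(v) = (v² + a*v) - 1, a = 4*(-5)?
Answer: 227620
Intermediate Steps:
a = -20
H(v) = -1 + v² - 20*v (H(v) = (v² - 20*v) - 1 = -1 + v² - 20*v)
I(b, c) = 190 (I(b, c) = (-1 + (-4)² - 20*(-4))*2 = (-1 + 16 + 80)*2 = 95*2 = 190)
I(5*(-5) + 2, -8)*1198 = 190*1198 = 227620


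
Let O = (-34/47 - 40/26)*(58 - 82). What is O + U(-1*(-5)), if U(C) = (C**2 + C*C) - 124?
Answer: -12046/611 ≈ -19.715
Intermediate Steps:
U(C) = -124 + 2*C**2 (U(C) = (C**2 + C**2) - 124 = 2*C**2 - 124 = -124 + 2*C**2)
O = 33168/611 (O = (-34*1/47 - 40*1/26)*(-24) = (-34/47 - 20/13)*(-24) = -1382/611*(-24) = 33168/611 ≈ 54.285)
O + U(-1*(-5)) = 33168/611 + (-124 + 2*(-1*(-5))**2) = 33168/611 + (-124 + 2*5**2) = 33168/611 + (-124 + 2*25) = 33168/611 + (-124 + 50) = 33168/611 - 74 = -12046/611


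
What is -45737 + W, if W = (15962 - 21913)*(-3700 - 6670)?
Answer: 61666133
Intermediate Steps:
W = 61711870 (W = -5951*(-10370) = 61711870)
-45737 + W = -45737 + 61711870 = 61666133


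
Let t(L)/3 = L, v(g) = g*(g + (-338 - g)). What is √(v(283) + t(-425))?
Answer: I*√96929 ≈ 311.33*I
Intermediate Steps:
v(g) = -338*g (v(g) = g*(-338) = -338*g)
t(L) = 3*L
√(v(283) + t(-425)) = √(-338*283 + 3*(-425)) = √(-95654 - 1275) = √(-96929) = I*√96929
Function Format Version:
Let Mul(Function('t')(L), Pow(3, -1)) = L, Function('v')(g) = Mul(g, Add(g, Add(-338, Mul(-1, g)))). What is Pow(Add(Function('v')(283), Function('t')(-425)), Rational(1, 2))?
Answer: Mul(I, Pow(96929, Rational(1, 2))) ≈ Mul(311.33, I)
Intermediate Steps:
Function('v')(g) = Mul(-338, g) (Function('v')(g) = Mul(g, -338) = Mul(-338, g))
Function('t')(L) = Mul(3, L)
Pow(Add(Function('v')(283), Function('t')(-425)), Rational(1, 2)) = Pow(Add(Mul(-338, 283), Mul(3, -425)), Rational(1, 2)) = Pow(Add(-95654, -1275), Rational(1, 2)) = Pow(-96929, Rational(1, 2)) = Mul(I, Pow(96929, Rational(1, 2)))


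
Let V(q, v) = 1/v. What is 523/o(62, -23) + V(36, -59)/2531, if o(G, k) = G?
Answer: 78099005/9258398 ≈ 8.4355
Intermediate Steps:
523/o(62, -23) + V(36, -59)/2531 = 523/62 + 1/(-59*2531) = 523*(1/62) - 1/59*1/2531 = 523/62 - 1/149329 = 78099005/9258398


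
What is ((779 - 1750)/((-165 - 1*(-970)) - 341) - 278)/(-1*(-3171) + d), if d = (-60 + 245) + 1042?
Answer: -43321/680224 ≈ -0.063686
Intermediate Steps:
d = 1227 (d = 185 + 1042 = 1227)
((779 - 1750)/((-165 - 1*(-970)) - 341) - 278)/(-1*(-3171) + d) = ((779 - 1750)/((-165 - 1*(-970)) - 341) - 278)/(-1*(-3171) + 1227) = (-971/((-165 + 970) - 341) - 278)/(3171 + 1227) = (-971/(805 - 341) - 278)/4398 = (-971/464 - 278)*(1/4398) = -129963/464*1/4398 = -43321/680224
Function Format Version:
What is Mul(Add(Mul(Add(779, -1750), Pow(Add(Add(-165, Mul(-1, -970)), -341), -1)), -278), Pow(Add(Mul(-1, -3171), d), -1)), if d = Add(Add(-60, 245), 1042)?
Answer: Rational(-43321, 680224) ≈ -0.063686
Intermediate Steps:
d = 1227 (d = Add(185, 1042) = 1227)
Mul(Add(Mul(Add(779, -1750), Pow(Add(Add(-165, Mul(-1, -970)), -341), -1)), -278), Pow(Add(Mul(-1, -3171), d), -1)) = Mul(Add(Mul(Add(779, -1750), Pow(Add(Add(-165, Mul(-1, -970)), -341), -1)), -278), Pow(Add(Mul(-1, -3171), 1227), -1)) = Mul(Add(Mul(-971, Pow(Add(Add(-165, 970), -341), -1)), -278), Pow(Add(3171, 1227), -1)) = Mul(Add(Mul(-971, Pow(Add(805, -341), -1)), -278), Pow(4398, -1)) = Mul(Add(Mul(-971, Pow(464, -1)), -278), Rational(1, 4398)) = Mul(Add(Mul(-971, Rational(1, 464)), -278), Rational(1, 4398)) = Mul(Add(Rational(-971, 464), -278), Rational(1, 4398)) = Mul(Rational(-129963, 464), Rational(1, 4398)) = Rational(-43321, 680224)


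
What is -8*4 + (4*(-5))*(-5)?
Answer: 68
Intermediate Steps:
-8*4 + (4*(-5))*(-5) = -32 - 20*(-5) = -32 + 100 = 68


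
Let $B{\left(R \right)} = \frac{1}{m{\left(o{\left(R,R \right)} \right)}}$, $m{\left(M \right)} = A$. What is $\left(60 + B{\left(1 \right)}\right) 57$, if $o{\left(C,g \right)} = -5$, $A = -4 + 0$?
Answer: $\frac{13623}{4} \approx 3405.8$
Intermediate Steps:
$A = -4$
$m{\left(M \right)} = -4$
$B{\left(R \right)} = - \frac{1}{4}$ ($B{\left(R \right)} = \frac{1}{-4} = - \frac{1}{4}$)
$\left(60 + B{\left(1 \right)}\right) 57 = \left(60 - \frac{1}{4}\right) 57 = \frac{239}{4} \cdot 57 = \frac{13623}{4}$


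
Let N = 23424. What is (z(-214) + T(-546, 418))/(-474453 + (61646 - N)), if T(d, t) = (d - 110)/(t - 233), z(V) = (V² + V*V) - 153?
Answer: -16915559/80702735 ≈ -0.20960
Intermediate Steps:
z(V) = -153 + 2*V² (z(V) = (V² + V²) - 153 = 2*V² - 153 = -153 + 2*V²)
T(d, t) = (-110 + d)/(-233 + t)
(z(-214) + T(-546, 418))/(-474453 + (61646 - N)) = ((-153 + 2*(-214)²) + (-110 - 546)/(-233 + 418))/(-474453 + (61646 - 1*23424)) = ((-153 + 2*45796) - 656/185)/(-474453 + (61646 - 23424)) = ((-153 + 91592) + (1/185)*(-656))/(-474453 + 38222) = (91439 - 656/185)/(-436231) = (16915559/185)*(-1/436231) = -16915559/80702735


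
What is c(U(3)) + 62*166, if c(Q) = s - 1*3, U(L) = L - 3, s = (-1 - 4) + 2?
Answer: 10286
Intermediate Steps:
s = -3 (s = -5 + 2 = -3)
U(L) = -3 + L
c(Q) = -6 (c(Q) = -3 - 1*3 = -3 - 3 = -6)
c(U(3)) + 62*166 = -6 + 62*166 = -6 + 10292 = 10286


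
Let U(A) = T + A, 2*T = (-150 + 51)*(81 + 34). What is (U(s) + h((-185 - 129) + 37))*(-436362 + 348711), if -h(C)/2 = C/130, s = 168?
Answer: 62901074781/130 ≈ 4.8385e+8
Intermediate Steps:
T = -11385/2 (T = ((-150 + 51)*(81 + 34))/2 = (-99*115)/2 = (½)*(-11385) = -11385/2 ≈ -5692.5)
U(A) = -11385/2 + A
h(C) = -C/65 (h(C) = -2*C/130 = -C/65)
(U(s) + h((-185 - 129) + 37))*(-436362 + 348711) = ((-11385/2 + 168) - ((-185 - 129) + 37)/65)*(-436362 + 348711) = (-11049/2 - (-314 + 37)/65)*(-87651) = (-11049/2 - 1/65*(-277))*(-87651) = (-11049/2 + 277/65)*(-87651) = -717631/130*(-87651) = 62901074781/130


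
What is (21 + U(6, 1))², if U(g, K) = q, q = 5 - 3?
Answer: 529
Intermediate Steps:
q = 2
U(g, K) = 2
(21 + U(6, 1))² = (21 + 2)² = 23² = 529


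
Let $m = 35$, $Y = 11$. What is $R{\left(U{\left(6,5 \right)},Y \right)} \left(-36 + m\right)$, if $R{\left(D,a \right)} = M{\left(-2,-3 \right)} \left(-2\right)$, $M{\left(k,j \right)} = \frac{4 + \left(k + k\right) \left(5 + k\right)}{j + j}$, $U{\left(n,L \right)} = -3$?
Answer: $\frac{8}{3} \approx 2.6667$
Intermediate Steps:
$M{\left(k,j \right)} = \frac{4 + 2 k \left(5 + k\right)}{2 j}$
$R{\left(D,a \right)} = - \frac{8}{3}$ ($R{\left(D,a \right)} = \frac{2 + \left(-2\right)^{2} + 5 \left(-2\right)}{-3} \left(-2\right) = - \frac{2 + 4 - 10}{3} \left(-2\right) = \left(- \frac{1}{3}\right) \left(-4\right) \left(-2\right) = \frac{4}{3} \left(-2\right) = - \frac{8}{3}$)
$R{\left(U{\left(6,5 \right)},Y \right)} \left(-36 + m\right) = - \frac{8 \left(-36 + 35\right)}{3} = \left(- \frac{8}{3}\right) \left(-1\right) = \frac{8}{3}$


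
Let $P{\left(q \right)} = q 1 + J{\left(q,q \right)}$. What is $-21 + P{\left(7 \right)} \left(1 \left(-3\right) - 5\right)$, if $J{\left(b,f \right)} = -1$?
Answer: $-69$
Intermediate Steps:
$P{\left(q \right)} = -1 + q$ ($P{\left(q \right)} = q 1 - 1 = q - 1 = -1 + q$)
$-21 + P{\left(7 \right)} \left(1 \left(-3\right) - 5\right) = -21 + \left(-1 + 7\right) \left(1 \left(-3\right) - 5\right) = -21 + 6 \left(-3 - 5\right) = -21 + 6 \left(-8\right) = -21 - 48 = -69$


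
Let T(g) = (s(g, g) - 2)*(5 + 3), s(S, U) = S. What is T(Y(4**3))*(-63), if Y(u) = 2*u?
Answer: -63504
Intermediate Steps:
T(g) = -16 + 8*g (T(g) = (g - 2)*(5 + 3) = (-2 + g)*8 = -16 + 8*g)
T(Y(4**3))*(-63) = (-16 + 8*(2*4**3))*(-63) = (-16 + 8*(2*64))*(-63) = (-16 + 8*128)*(-63) = (-16 + 1024)*(-63) = 1008*(-63) = -63504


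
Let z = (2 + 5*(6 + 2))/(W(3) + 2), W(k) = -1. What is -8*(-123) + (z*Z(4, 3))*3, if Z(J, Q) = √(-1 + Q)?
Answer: 984 + 126*√2 ≈ 1162.2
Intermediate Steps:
z = 42 (z = (2 + 5*(6 + 2))/(-1 + 2) = (2 + 5*8)/1 = (2 + 40)*1 = 42*1 = 42)
-8*(-123) + (z*Z(4, 3))*3 = -8*(-123) + (42*√(-1 + 3))*3 = 984 + (42*√2)*3 = 984 + 126*√2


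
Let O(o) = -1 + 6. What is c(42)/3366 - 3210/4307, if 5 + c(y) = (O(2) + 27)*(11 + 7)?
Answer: -8345563/14497362 ≈ -0.57566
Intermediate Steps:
O(o) = 5
c(y) = 571 (c(y) = -5 + (5 + 27)*(11 + 7) = -5 + 32*18 = -5 + 576 = 571)
c(42)/3366 - 3210/4307 = 571/3366 - 3210/4307 = -8345563/14497362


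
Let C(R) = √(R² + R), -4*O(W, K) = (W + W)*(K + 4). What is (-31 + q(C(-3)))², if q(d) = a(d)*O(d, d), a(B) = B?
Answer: 1903 + 258*√6 ≈ 2535.0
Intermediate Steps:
O(W, K) = -W*(4 + K)/2 (O(W, K) = -(W + W)*(K + 4)/4 = -2*W*(4 + K)/4 = -W*(4 + K)/2)
C(R) = √(R + R²)
q(d) = -d²*(4 + d)/2 (q(d) = d*(-d*(4 + d)/2) = -d²*(4 + d)/2)
(-31 + q(C(-3)))² = (-31 + (√(-3*(1 - 3)))²*(-4 - √(-3*(1 - 3)))/2)² = (-31 + (√(-3*(-2)))²*(-4 - √(-3*(-2)))/2)² = (-31 + (√6)²*(-4 - √6)/2)² = (-31 + (½)*6*(-4 - √6))² = (-31 + (-12 - 3*√6))² = (-43 - 3*√6)²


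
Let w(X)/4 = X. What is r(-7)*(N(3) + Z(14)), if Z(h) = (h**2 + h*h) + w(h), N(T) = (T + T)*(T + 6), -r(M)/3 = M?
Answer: 10542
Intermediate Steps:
r(M) = -3*M
N(T) = 2*T*(6 + T) (N(T) = (2*T)*(6 + T) = 2*T*(6 + T))
w(X) = 4*X
Z(h) = 2*h**2 + 4*h (Z(h) = (h**2 + h*h) + 4*h = (h**2 + h**2) + 4*h = 2*h**2 + 4*h)
r(-7)*(N(3) + Z(14)) = (-3*(-7))*(2*3*(6 + 3) + 2*14*(2 + 14)) = 21*(2*3*9 + 2*14*16) = 21*(54 + 448) = 21*502 = 10542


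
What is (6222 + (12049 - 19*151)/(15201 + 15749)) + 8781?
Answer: 46435203/3095 ≈ 15003.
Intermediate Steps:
(6222 + (12049 - 19*151)/(15201 + 15749)) + 8781 = (6222 + (12049 - 2869)/30950) + 8781 = (6222 + 9180*(1/30950)) + 8781 = (6222 + 918/3095) + 8781 = 19258008/3095 + 8781 = 46435203/3095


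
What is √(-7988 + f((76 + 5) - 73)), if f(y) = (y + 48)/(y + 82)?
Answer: 2*I*√449290/15 ≈ 89.372*I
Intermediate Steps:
f(y) = (48 + y)/(82 + y)
√(-7988 + f((76 + 5) - 73)) = √(-7988 + (48 + ((76 + 5) - 73))/(82 + ((76 + 5) - 73))) = √(-7988 + (48 + (81 - 73))/(82 + (81 - 73))) = √(-7988 + (48 + 8)/(82 + 8)) = √(-7988 + 56/90) = √(-7988 + (1/90)*56) = √(-7988 + 28/45) = √(-359432/45) = 2*I*√449290/15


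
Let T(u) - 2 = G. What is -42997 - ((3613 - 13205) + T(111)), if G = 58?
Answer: -33465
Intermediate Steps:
T(u) = 60 (T(u) = 2 + 58 = 60)
-42997 - ((3613 - 13205) + T(111)) = -42997 - ((3613 - 13205) + 60) = -42997 - (-9592 + 60) = -42997 - 1*(-9532) = -42997 + 9532 = -33465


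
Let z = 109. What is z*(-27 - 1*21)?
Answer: -5232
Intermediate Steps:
z*(-27 - 1*21) = 109*(-27 - 1*21) = 109*(-27 - 21) = 109*(-48) = -5232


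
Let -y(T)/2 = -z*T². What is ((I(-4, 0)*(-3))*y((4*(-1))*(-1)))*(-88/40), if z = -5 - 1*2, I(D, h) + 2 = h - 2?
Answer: 29568/5 ≈ 5913.6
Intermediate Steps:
I(D, h) = -4 + h (I(D, h) = -2 + (h - 2) = -2 + (-2 + h) = -4 + h)
z = -7 (z = -5 - 2 = -7)
y(T) = -14*T² (y(T) = -(-2)*(-7*T²) = -14*T²)
((I(-4, 0)*(-3))*y((4*(-1))*(-1)))*(-88/40) = (((-4 + 0)*(-3))*(-14*((4*(-1))*(-1))²))*(-88/40) = ((-4*(-3))*(-14*(-4*(-1))²))*(-88*1/40) = (12*(-14*4²))*(-11/5) = (12*(-14*16))*(-11/5) = (12*(-224))*(-11/5) = -2688*(-11/5) = 29568/5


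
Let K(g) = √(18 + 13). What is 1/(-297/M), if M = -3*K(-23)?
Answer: √31/99 ≈ 0.056240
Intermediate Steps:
K(g) = √31
M = -3*√31 ≈ -16.703
1/(-297/M) = 1/(-297*(-√31/93)) = 1/(-(-99)*√31/31) = 1/(99*√31/31) = √31/99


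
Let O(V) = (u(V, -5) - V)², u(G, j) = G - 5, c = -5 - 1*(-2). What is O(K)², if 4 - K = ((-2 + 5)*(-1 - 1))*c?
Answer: 625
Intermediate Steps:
c = -3 (c = -5 + 2 = -3)
u(G, j) = -5 + G
K = -14 (K = 4 - (-2 + 5)*(-1 - 1)*(-3) = 4 - 3*(-2)*(-3) = 4 - (-6)*(-3) = 4 - 1*18 = 4 - 18 = -14)
O(V) = 25 (O(V) = ((-5 + V) - V)² = (-5)² = 25)
O(K)² = 25² = 625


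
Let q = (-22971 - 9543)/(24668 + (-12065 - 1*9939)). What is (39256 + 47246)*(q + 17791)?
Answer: 113804698345/74 ≈ 1.5379e+9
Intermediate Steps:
q = -5419/444 (q = -32514/(24668 + (-12065 - 9939)) = -32514/(24668 - 22004) = -32514/2664 = -32514*1/2664 = -5419/444 ≈ -12.205)
(39256 + 47246)*(q + 17791) = (39256 + 47246)*(-5419/444 + 17791) = 86502*(7893785/444) = 113804698345/74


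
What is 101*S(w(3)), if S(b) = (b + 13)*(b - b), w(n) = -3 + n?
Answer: 0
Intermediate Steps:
S(b) = 0 (S(b) = (13 + b)*0 = 0)
101*S(w(3)) = 101*0 = 0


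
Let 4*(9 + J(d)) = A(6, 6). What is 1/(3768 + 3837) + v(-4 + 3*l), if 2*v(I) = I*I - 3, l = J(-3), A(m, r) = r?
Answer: 21271193/60840 ≈ 349.63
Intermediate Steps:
J(d) = -15/2 (J(d) = -9 + (1/4)*6 = -9 + 3/2 = -15/2)
l = -15/2 ≈ -7.5000
v(I) = -3/2 + I**2/2 (v(I) = (I*I - 3)/2 = (I**2 - 3)/2 = (-3 + I**2)/2 = -3/2 + I**2/2)
1/(3768 + 3837) + v(-4 + 3*l) = 1/(3768 + 3837) + (-3/2 + (-4 + 3*(-15/2))**2/2) = 1/7605 + (-3/2 + (-4 - 45/2)**2/2) = 1/7605 + (-3/2 + (-53/2)**2/2) = 1/7605 + (-3/2 + (1/2)*(2809/4)) = 1/7605 + (-3/2 + 2809/8) = 1/7605 + 2797/8 = 21271193/60840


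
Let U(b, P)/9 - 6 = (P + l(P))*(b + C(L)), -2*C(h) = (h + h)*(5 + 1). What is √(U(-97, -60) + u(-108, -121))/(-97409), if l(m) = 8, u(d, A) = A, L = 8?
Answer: -√67793/97409 ≈ -0.0026730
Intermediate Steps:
C(h) = -6*h (C(h) = -(h + h)*(5 + 1)/2 = -2*h*6/2 = -6*h)
U(b, P) = 54 + 9*(-48 + b)*(8 + P) (U(b, P) = 54 + 9*((P + 8)*(b - 6*8)) = 54 + 9*((8 + P)*(b - 48)) = 54 + 9*((8 + P)*(-48 + b)) = 54 + 9*((-48 + b)*(8 + P)) = 54 + 9*(-48 + b)*(8 + P))
√(U(-97, -60) + u(-108, -121))/(-97409) = √((-3402 - 432*(-60) + 72*(-97) + 9*(-60)*(-97)) - 121)/(-97409) = √((-3402 + 25920 - 6984 + 52380) - 121)*(-1/97409) = √(67914 - 121)*(-1/97409) = √67793*(-1/97409) = -√67793/97409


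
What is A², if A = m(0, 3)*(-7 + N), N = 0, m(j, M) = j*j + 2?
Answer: 196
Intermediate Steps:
m(j, M) = 2 + j² (m(j, M) = j² + 2 = 2 + j²)
A = -14 (A = (2 + 0²)*(-7 + 0) = (2 + 0)*(-7) = 2*(-7) = -14)
A² = (-14)² = 196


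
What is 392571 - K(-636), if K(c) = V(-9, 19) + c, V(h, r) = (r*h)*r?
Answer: 396456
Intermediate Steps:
V(h, r) = h*r² (V(h, r) = (h*r)*r = h*r²)
K(c) = -3249 + c (K(c) = -9*19² + c = -9*361 + c = -3249 + c)
392571 - K(-636) = 392571 - (-3249 - 636) = 392571 - 1*(-3885) = 392571 + 3885 = 396456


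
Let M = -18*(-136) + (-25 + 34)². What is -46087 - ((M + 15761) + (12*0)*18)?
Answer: -64377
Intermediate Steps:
M = 2529 (M = 2448 + 9² = 2448 + 81 = 2529)
-46087 - ((M + 15761) + (12*0)*18) = -46087 - ((2529 + 15761) + (12*0)*18) = -46087 - (18290 + 0*18) = -46087 - (18290 + 0) = -46087 - 1*18290 = -46087 - 18290 = -64377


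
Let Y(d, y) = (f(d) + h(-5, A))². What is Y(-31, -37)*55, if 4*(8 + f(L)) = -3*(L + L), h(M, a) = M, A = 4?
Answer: 246895/4 ≈ 61724.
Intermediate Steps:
f(L) = -8 - 3*L/2 (f(L) = -8 + (-3*(L + L))/4 = -8 + (-6*L)/4 = -8 - 3*L/2)
Y(d, y) = (-13 - 3*d/2)² (Y(d, y) = ((-8 - 3*d/2) - 5)² = (-13 - 3*d/2)²)
Y(-31, -37)*55 = ((26 + 3*(-31))²/4)*55 = ((26 - 93)²/4)*55 = ((¼)*(-67)²)*55 = ((¼)*4489)*55 = (4489/4)*55 = 246895/4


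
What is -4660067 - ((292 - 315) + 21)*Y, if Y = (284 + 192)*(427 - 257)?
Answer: -4498227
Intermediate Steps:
Y = 80920 (Y = 476*170 = 80920)
-4660067 - ((292 - 315) + 21)*Y = -4660067 - ((292 - 315) + 21)*80920 = -4660067 - (-23 + 21)*80920 = -4660067 - (-2)*80920 = -4660067 - 1*(-161840) = -4660067 + 161840 = -4498227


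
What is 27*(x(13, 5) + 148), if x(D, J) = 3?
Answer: 4077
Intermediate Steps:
27*(x(13, 5) + 148) = 27*(3 + 148) = 27*151 = 4077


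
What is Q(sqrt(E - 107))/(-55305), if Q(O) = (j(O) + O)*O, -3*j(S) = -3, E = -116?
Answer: 223/55305 - I*sqrt(223)/55305 ≈ 0.0040322 - 0.00027002*I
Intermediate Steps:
j(S) = 1 (j(S) = -1/3*(-3) = 1)
Q(O) = O*(1 + O) (Q(O) = (1 + O)*O = O*(1 + O))
Q(sqrt(E - 107))/(-55305) = (sqrt(-116 - 107)*(1 + sqrt(-116 - 107)))/(-55305) = (sqrt(-223)*(1 + sqrt(-223)))*(-1/55305) = ((I*sqrt(223))*(1 + I*sqrt(223)))*(-1/55305) = (I*sqrt(223)*(1 + I*sqrt(223)))*(-1/55305) = -I*sqrt(223)*(1 + I*sqrt(223))/55305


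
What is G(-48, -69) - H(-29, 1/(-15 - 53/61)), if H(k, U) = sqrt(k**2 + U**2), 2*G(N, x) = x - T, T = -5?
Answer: -32 - sqrt(788040905)/968 ≈ -61.000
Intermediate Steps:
G(N, x) = 5/2 + x/2 (G(N, x) = (x - 1*(-5))/2 = (x + 5)/2 = (5 + x)/2 = 5/2 + x/2)
H(k, U) = sqrt(U**2 + k**2)
G(-48, -69) - H(-29, 1/(-15 - 53/61)) = (5/2 + (1/2)*(-69)) - sqrt((1/(-15 - 53/61))**2 + (-29)**2) = (5/2 - 69/2) - sqrt((1/(-15 - 53*1/61))**2 + 841) = -32 - sqrt((1/(-15 - 53/61))**2 + 841) = -32 - sqrt((1/(-968/61))**2 + 841) = -32 - sqrt((-61/968)**2 + 841) = -32 - sqrt(3721/937024 + 841) = -32 - sqrt(788040905/937024) = -32 - sqrt(788040905)/968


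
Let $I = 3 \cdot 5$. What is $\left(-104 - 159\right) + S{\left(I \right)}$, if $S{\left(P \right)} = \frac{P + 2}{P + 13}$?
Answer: $- \frac{7347}{28} \approx -262.39$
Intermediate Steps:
$I = 15$
$S{\left(P \right)} = \frac{2 + P}{13 + P}$
$\left(-104 - 159\right) + S{\left(I \right)} = \left(-104 - 159\right) + \frac{2 + 15}{13 + 15} = \left(-104 - 159\right) + \frac{1}{28} \cdot 17 = -263 + \frac{1}{28} \cdot 17 = -263 + \frac{17}{28} = - \frac{7347}{28}$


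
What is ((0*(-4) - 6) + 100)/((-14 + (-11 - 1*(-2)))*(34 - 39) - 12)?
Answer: 94/103 ≈ 0.91262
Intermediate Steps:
((0*(-4) - 6) + 100)/((-14 + (-11 - 1*(-2)))*(34 - 39) - 12) = ((0 - 6) + 100)/((-14 + (-11 + 2))*(-5) - 12) = (-6 + 100)/((-14 - 9)*(-5) - 12) = 94/(-23*(-5) - 12) = 94/(115 - 12) = 94/103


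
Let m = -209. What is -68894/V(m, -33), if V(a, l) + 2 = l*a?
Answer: -9842/985 ≈ -9.9919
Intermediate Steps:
V(a, l) = -2 + a*l (V(a, l) = -2 + l*a = -2 + a*l)
-68894/V(m, -33) = -68894/(-2 - 209*(-33)) = -68894/(-2 + 6897) = -68894/6895 = -68894*1/6895 = -9842/985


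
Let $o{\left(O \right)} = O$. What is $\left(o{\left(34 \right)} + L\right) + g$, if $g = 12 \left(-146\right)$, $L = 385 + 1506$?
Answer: $173$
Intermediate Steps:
$L = 1891$
$g = -1752$
$\left(o{\left(34 \right)} + L\right) + g = \left(34 + 1891\right) - 1752 = 1925 - 1752 = 173$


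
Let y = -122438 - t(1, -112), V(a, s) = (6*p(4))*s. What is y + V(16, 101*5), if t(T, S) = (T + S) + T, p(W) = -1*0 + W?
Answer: -110208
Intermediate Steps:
p(W) = W (p(W) = 0 + W = W)
V(a, s) = 24*s (V(a, s) = (6*4)*s = 24*s)
t(T, S) = S + 2*T (t(T, S) = (S + T) + T = S + 2*T)
y = -122328 (y = -122438 - (-112 + 2*1) = -122438 - (-112 + 2) = -122438 - 1*(-110) = -122438 + 110 = -122328)
y + V(16, 101*5) = -122328 + 24*(101*5) = -122328 + 24*505 = -122328 + 12120 = -110208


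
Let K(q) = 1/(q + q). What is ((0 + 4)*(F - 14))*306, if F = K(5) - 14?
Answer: -170748/5 ≈ -34150.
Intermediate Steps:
K(q) = 1/(2*q)
F = -139/10 (F = (½)/5 - 14 = (½)*(⅕) - 14 = ⅒ - 14 = -139/10 ≈ -13.900)
((0 + 4)*(F - 14))*306 = ((0 + 4)*(-139/10 - 14))*306 = (4*(-279/10))*306 = -558/5*306 = -170748/5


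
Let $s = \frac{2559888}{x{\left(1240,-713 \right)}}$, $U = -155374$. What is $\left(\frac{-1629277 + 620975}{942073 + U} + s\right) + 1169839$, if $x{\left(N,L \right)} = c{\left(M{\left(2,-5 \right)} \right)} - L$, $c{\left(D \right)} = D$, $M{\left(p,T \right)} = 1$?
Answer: $\frac{109852552970873}{93617181} \approx 1.1734 \cdot 10^{6}$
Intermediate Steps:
$x{\left(N,L \right)} = 1 - L$
$s = \frac{426648}{119}$ ($s = \frac{2559888}{1 - -713} = \frac{2559888}{1 + 713} = \frac{2559888}{714} = 2559888 \cdot \frac{1}{714} = \frac{426648}{119} \approx 3585.3$)
$\left(\frac{-1629277 + 620975}{942073 + U} + s\right) + 1169839 = \left(\frac{-1629277 + 620975}{942073 - 155374} + \frac{426648}{119}\right) + 1169839 = \left(- \frac{1008302}{786699} + \frac{426648}{119}\right) + 1169839 = \frac{335523567014}{93617181} + 1169839 = \frac{109852552970873}{93617181}$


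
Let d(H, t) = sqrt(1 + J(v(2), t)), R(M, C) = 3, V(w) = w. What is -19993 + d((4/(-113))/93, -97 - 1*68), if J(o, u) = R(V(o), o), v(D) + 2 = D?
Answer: -19991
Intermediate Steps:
v(D) = -2 + D
J(o, u) = 3
d(H, t) = 2 (d(H, t) = sqrt(1 + 3) = sqrt(4) = 2)
-19993 + d((4/(-113))/93, -97 - 1*68) = -19993 + 2 = -19991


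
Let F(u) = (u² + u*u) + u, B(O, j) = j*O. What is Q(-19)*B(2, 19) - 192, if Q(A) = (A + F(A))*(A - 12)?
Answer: -805944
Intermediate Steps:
B(O, j) = O*j
F(u) = u + 2*u² (F(u) = (u² + u²) + u = 2*u² + u = u + 2*u²)
Q(A) = (-12 + A)*(A + A*(1 + 2*A)) (Q(A) = (A + A*(1 + 2*A))*(A - 12) = (A + A*(1 + 2*A))*(-12 + A) = (-12 + A)*(A + A*(1 + 2*A)))
Q(-19)*B(2, 19) - 192 = (2*(-19)*(-12 + (-19)² - 11*(-19)))*(2*19) - 192 = (2*(-19)*(-12 + 361 + 209))*38 - 192 = (2*(-19)*558)*38 - 192 = -21204*38 - 192 = -805752 - 192 = -805944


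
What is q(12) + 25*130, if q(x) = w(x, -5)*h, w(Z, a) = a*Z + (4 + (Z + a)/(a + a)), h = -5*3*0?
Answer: 3250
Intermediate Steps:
h = 0 (h = -15*0 = 0)
w(Z, a) = 4 + Z*a + (Z + a)/(2*a) (w(Z, a) = Z*a + (4 + (Z + a)/((2*a))) = Z*a + (4 + (Z + a)*(1/(2*a))) = Z*a + (4 + (Z + a)/(2*a)) = 4 + Z*a + (Z + a)/(2*a))
q(x) = 0 (q(x) = (9/2 + x*(-5) + (½)*x/(-5))*0 = (9/2 - 5*x + (½)*x*(-⅕))*0 = (9/2 - 5*x - x/10)*0 = (9/2 - 51*x/10)*0 = 0)
q(12) + 25*130 = 0 + 25*130 = 0 + 3250 = 3250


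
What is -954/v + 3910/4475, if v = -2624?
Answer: 1452899/1174240 ≈ 1.2373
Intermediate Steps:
-954/v + 3910/4475 = -954/(-2624) + 3910/4475 = -954*(-1/2624) + 3910*(1/4475) = 477/1312 + 782/895 = 1452899/1174240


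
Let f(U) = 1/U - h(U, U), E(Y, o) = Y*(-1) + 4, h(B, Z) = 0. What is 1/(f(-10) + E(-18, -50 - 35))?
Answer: 10/219 ≈ 0.045662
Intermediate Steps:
E(Y, o) = 4 - Y (E(Y, o) = -Y + 4 = 4 - Y)
f(U) = 1/U (f(U) = 1/U - 1*0 = 1/U + 0 = 1/U)
1/(f(-10) + E(-18, -50 - 35)) = 1/(1/(-10) + (4 - 1*(-18))) = 1/(-⅒ + (4 + 18)) = 1/(-⅒ + 22) = 1/(219/10) = 10/219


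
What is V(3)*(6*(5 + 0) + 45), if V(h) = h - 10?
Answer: -525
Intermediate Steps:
V(h) = -10 + h
V(3)*(6*(5 + 0) + 45) = (-10 + 3)*(6*(5 + 0) + 45) = -7*(6*5 + 45) = -7*(30 + 45) = -7*75 = -525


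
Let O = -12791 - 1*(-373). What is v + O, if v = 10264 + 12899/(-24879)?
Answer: -53602265/24879 ≈ -2154.5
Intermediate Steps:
O = -12418 (O = -12791 + 373 = -12418)
v = 255345157/24879 (v = 10264 + 12899*(-1/24879) = 10264 - 12899/24879 = 255345157/24879 ≈ 10263.)
v + O = 255345157/24879 - 12418 = -53602265/24879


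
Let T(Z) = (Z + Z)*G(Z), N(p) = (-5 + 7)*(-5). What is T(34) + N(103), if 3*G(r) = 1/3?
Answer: -22/9 ≈ -2.4444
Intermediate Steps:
G(r) = ⅑ (G(r) = (⅓)/3 = (⅓)*(⅓) = ⅑)
N(p) = -10 (N(p) = 2*(-5) = -10)
T(Z) = 2*Z/9 (T(Z) = (Z + Z)*(⅑) = (2*Z)*(⅑) = 2*Z/9)
T(34) + N(103) = (2/9)*34 - 10 = 68/9 - 10 = -22/9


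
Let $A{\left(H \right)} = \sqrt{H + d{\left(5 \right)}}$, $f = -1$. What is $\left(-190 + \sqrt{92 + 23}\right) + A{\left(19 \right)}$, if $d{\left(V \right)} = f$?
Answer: $-190 + \sqrt{115} + 3 \sqrt{2} \approx -175.03$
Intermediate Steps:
$d{\left(V \right)} = -1$
$A{\left(H \right)} = \sqrt{-1 + H}$ ($A{\left(H \right)} = \sqrt{H - 1} = \sqrt{-1 + H}$)
$\left(-190 + \sqrt{92 + 23}\right) + A{\left(19 \right)} = \left(-190 + \sqrt{92 + 23}\right) + \sqrt{-1 + 19} = \left(-190 + \sqrt{115}\right) + \sqrt{18} = \left(-190 + \sqrt{115}\right) + 3 \sqrt{2} = -190 + \sqrt{115} + 3 \sqrt{2}$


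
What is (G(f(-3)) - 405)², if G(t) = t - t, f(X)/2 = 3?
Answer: 164025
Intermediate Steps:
f(X) = 6 (f(X) = 2*3 = 6)
G(t) = 0
(G(f(-3)) - 405)² = (0 - 405)² = (-405)² = 164025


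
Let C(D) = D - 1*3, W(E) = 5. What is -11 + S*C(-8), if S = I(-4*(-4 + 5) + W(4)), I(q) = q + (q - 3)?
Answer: 0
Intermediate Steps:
I(q) = -3 + 2*q (I(q) = q + (-3 + q) = -3 + 2*q)
C(D) = -3 + D (C(D) = D - 3 = -3 + D)
S = -1 (S = -3 + 2*(-4*(-4 + 5) + 5) = -3 + 2*(-4*1 + 5) = -3 + 2*(-4 + 5) = -3 + 2*1 = -3 + 2 = -1)
-11 + S*C(-8) = -11 - (-3 - 8) = -11 - 1*(-11) = -11 + 11 = 0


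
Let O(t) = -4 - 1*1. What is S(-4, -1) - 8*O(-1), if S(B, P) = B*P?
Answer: 44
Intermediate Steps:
O(t) = -5 (O(t) = -4 - 1 = -5)
S(-4, -1) - 8*O(-1) = -4*(-1) - 8*(-5) = 4 + 40 = 44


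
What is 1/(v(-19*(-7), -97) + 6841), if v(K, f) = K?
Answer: 1/6974 ≈ 0.00014339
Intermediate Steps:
1/(v(-19*(-7), -97) + 6841) = 1/(-19*(-7) + 6841) = 1/(133 + 6841) = 1/6974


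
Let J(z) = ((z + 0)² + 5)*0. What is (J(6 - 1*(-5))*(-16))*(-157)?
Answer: 0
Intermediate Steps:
J(z) = 0 (J(z) = (z² + 5)*0 = (5 + z²)*0 = 0)
(J(6 - 1*(-5))*(-16))*(-157) = (0*(-16))*(-157) = 0*(-157) = 0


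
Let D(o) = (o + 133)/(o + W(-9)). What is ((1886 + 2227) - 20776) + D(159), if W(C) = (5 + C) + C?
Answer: -16661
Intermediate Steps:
W(C) = 5 + 2*C
D(o) = (133 + o)/(-13 + o) (D(o) = (o + 133)/(o + (5 + 2*(-9))) = (133 + o)/(o + (5 - 18)) = (133 + o)/(o - 13) = (133 + o)/(-13 + o))
((1886 + 2227) - 20776) + D(159) = ((1886 + 2227) - 20776) + (133 + 159)/(-13 + 159) = (4113 - 20776) + 292/146 = -16663 + (1/146)*292 = -16663 + 2 = -16661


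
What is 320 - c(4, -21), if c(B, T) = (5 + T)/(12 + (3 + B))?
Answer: 6096/19 ≈ 320.84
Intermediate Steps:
c(B, T) = (5 + T)/(15 + B)
320 - c(4, -21) = 320 - (5 - 21)/(15 + 4) = 320 - (-16)/19 = 320 - 1*(-16/19) = 320 + 16/19 = 6096/19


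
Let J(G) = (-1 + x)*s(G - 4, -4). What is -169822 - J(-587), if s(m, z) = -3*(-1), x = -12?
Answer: -169783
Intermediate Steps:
s(m, z) = 3
J(G) = -39 (J(G) = (-1 - 12)*3 = -13*3 = -39)
-169822 - J(-587) = -169822 - 1*(-39) = -169822 + 39 = -169783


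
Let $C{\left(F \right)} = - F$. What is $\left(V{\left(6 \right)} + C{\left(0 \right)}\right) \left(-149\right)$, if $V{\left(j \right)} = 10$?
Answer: $-1490$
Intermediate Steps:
$\left(V{\left(6 \right)} + C{\left(0 \right)}\right) \left(-149\right) = \left(10 - 0\right) \left(-149\right) = \left(10 + 0\right) \left(-149\right) = 10 \left(-149\right) = -1490$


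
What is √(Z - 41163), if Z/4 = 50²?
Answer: I*√31163 ≈ 176.53*I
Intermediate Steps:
Z = 10000 (Z = 4*50² = 4*2500 = 10000)
√(Z - 41163) = √(10000 - 41163) = √(-31163) = I*√31163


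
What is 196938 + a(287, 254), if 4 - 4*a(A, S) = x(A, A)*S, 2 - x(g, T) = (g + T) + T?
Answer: 502971/2 ≈ 2.5149e+5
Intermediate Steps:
x(g, T) = 2 - g - 2*T (x(g, T) = 2 - ((g + T) + T) = 2 - ((T + g) + T) = 2 - (g + 2*T) = 2 + (-g - 2*T) = 2 - g - 2*T)
a(A, S) = 1 - S*(2 - 3*A)/4 (a(A, S) = 1 - (2 - A - 2*A)*S/4 = 1 - (2 - 3*A)*S/4 = 1 - S*(2 - 3*A)/4)
196938 + a(287, 254) = 196938 + (1 + (1/4)*254*(-2 + 3*287)) = 196938 + (1 + (1/4)*254*(-2 + 861)) = 196938 + (1 + (1/4)*254*859) = 196938 + (1 + 109093/2) = 196938 + 109095/2 = 502971/2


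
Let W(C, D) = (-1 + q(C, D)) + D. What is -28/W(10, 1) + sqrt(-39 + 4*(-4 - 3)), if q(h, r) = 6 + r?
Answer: -4 + I*sqrt(67) ≈ -4.0 + 8.1853*I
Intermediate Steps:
W(C, D) = 5 + 2*D (W(C, D) = (-1 + (6 + D)) + D = (5 + D) + D = 5 + 2*D)
-28/W(10, 1) + sqrt(-39 + 4*(-4 - 3)) = -28/(5 + 2*1) + sqrt(-39 + 4*(-4 - 3)) = -28/(5 + 2) + sqrt(-39 + 4*(-7)) = -28/7 + sqrt(-39 - 28) = (1/7)*(-28) + sqrt(-67) = -4 + I*sqrt(67)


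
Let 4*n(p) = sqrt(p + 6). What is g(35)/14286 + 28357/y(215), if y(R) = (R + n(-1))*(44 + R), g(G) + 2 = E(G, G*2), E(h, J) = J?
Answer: 20094251686/39093660429 - 16204*sqrt(5)/27365015 ≈ 0.51268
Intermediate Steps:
n(p) = sqrt(6 + p)/4 (n(p) = sqrt(p + 6)/4 = sqrt(6 + p)/4)
g(G) = -2 + 2*G (g(G) = -2 + G*2 = -2 + 2*G)
y(R) = (44 + R)*(R + sqrt(5)/4) (y(R) = (R + sqrt(6 - 1)/4)*(44 + R) = (R + sqrt(5)/4)*(44 + R) = (44 + R)*(R + sqrt(5)/4))
g(35)/14286 + 28357/y(215) = (-2 + 2*35)/14286 + 28357/(215**2 + 11*sqrt(5) + 44*215 + (1/4)*215*sqrt(5)) = (-2 + 70)*(1/14286) + 28357/(46225 + 11*sqrt(5) + 9460 + 215*sqrt(5)/4) = 68*(1/14286) + 28357/(55685 + 259*sqrt(5)/4) = 34/7143 + 28357/(55685 + 259*sqrt(5)/4)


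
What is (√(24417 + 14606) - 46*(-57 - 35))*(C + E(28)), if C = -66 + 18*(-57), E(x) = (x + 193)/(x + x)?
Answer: -32232499/7 - 60931*√39023/56 ≈ -4.8196e+6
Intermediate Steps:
E(x) = (193 + x)/(2*x) (E(x) = (193 + x)/((2*x)) = (193 + x)*(1/(2*x)) = (193 + x)/(2*x))
C = -1092 (C = -66 - 1026 = -1092)
(√(24417 + 14606) - 46*(-57 - 35))*(C + E(28)) = (√(24417 + 14606) - 46*(-57 - 35))*(-1092 + (½)*(193 + 28)/28) = (√39023 - 46*(-92))*(-1092 + (½)*(1/28)*221) = (√39023 + 4232)*(-1092 + 221/56) = (4232 + √39023)*(-60931/56) = -32232499/7 - 60931*√39023/56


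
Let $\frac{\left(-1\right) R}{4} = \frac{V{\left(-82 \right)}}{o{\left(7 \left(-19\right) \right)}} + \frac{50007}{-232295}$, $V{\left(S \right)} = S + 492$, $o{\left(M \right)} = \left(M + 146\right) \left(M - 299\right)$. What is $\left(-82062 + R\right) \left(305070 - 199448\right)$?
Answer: $- \frac{706703691534529139}{81535545} \approx -8.6674 \cdot 10^{9}$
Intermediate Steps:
$o{\left(M \right)} = \left(-299 + M\right) \left(146 + M\right)$ ($o{\left(M \right)} = \left(146 + M\right) \left(-299 + M\right) = \left(-299 + M\right) \left(146 + M\right)$)
$V{\left(S \right)} = 492 + S$
$R = \frac{188040131}{163071090}$ ($R = - 4 \left(\frac{492 - 82}{-43654 + \left(7 \left(-19\right)\right)^{2} - 153 \cdot 7 \left(-19\right)} + \frac{50007}{-232295}\right) = - 4 \left(\frac{410}{-43654 + \left(-133\right)^{2} - -20349} + 50007 \left(- \frac{1}{232295}\right)\right) = - 4 \left(\frac{410}{-43654 + 17689 + 20349} - \frac{50007}{232295}\right) = - 4 \left(\frac{410}{-5616} - \frac{50007}{232295}\right) = - 4 \left(410 \left(- \frac{1}{5616}\right) - \frac{50007}{232295}\right) = - 4 \left(- \frac{205}{2808} - \frac{50007}{232295}\right) = \left(-4\right) \left(- \frac{188040131}{652284360}\right) = \frac{188040131}{163071090} \approx 1.1531$)
$\left(-82062 + R\right) \left(305070 - 199448\right) = \left(-82062 + \frac{188040131}{163071090}\right) \left(305070 - 199448\right) = \left(- \frac{13381751747449}{163071090}\right) 105622 = - \frac{706703691534529139}{81535545}$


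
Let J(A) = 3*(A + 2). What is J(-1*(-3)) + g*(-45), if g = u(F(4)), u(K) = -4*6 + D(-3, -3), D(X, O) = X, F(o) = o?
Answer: 1230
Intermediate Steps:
J(A) = 6 + 3*A (J(A) = 3*(2 + A) = 6 + 3*A)
u(K) = -27 (u(K) = -4*6 - 3 = -24 - 3 = -27)
g = -27
J(-1*(-3)) + g*(-45) = (6 + 3*(-1*(-3))) - 27*(-45) = (6 + 3*3) + 1215 = (6 + 9) + 1215 = 15 + 1215 = 1230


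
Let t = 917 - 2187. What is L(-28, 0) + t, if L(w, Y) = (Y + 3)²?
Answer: -1261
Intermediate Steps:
L(w, Y) = (3 + Y)²
t = -1270
L(-28, 0) + t = (3 + 0)² - 1270 = 3² - 1270 = 9 - 1270 = -1261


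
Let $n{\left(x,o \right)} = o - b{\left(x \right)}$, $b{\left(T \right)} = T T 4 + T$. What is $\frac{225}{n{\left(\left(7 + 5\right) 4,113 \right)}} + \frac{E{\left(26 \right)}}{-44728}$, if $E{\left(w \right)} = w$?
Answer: $- \frac{5150863}{204652964} \approx -0.025169$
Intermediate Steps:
$b{\left(T \right)} = T + 4 T^{2}$ ($b{\left(T \right)} = T^{2} \cdot 4 + T = 4 T^{2} + T = T + 4 T^{2}$)
$n{\left(x,o \right)} = o - x \left(1 + 4 x\right)$
$\frac{225}{n{\left(\left(7 + 5\right) 4,113 \right)}} + \frac{E{\left(26 \right)}}{-44728} = \frac{225}{113 - \left(7 + 5\right) 4 \left(1 + 4 \left(7 + 5\right) 4\right)} + \frac{26}{-44728} = \frac{225}{113 - 12 \cdot 4 \left(1 + 4 \cdot 12 \cdot 4\right)} + 26 \left(- \frac{1}{44728}\right) = \frac{225}{113 - 48 \left(1 + 4 \cdot 48\right)} - \frac{13}{22364} = \frac{225}{113 - 48 \left(1 + 192\right)} - \frac{13}{22364} = \frac{225}{113 - 48 \cdot 193} - \frac{13}{22364} = \frac{225}{113 - 9264} - \frac{13}{22364} = \frac{225}{-9151} - \frac{13}{22364} = 225 \left(- \frac{1}{9151}\right) - \frac{13}{22364} = - \frac{225}{9151} - \frac{13}{22364} = - \frac{5150863}{204652964}$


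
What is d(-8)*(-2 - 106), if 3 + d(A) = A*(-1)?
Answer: -540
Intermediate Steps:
d(A) = -3 - A (d(A) = -3 + A*(-1) = -3 - A)
d(-8)*(-2 - 106) = (-3 - 1*(-8))*(-2 - 106) = (-3 + 8)*(-108) = 5*(-108) = -540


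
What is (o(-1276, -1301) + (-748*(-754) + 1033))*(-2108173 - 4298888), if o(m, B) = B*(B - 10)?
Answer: -14548103360796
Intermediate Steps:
o(m, B) = B*(-10 + B)
(o(-1276, -1301) + (-748*(-754) + 1033))*(-2108173 - 4298888) = (-1301*(-10 - 1301) + (-748*(-754) + 1033))*(-2108173 - 4298888) = (-1301*(-1311) + (563992 + 1033))*(-6407061) = (1705611 + 565025)*(-6407061) = 2270636*(-6407061) = -14548103360796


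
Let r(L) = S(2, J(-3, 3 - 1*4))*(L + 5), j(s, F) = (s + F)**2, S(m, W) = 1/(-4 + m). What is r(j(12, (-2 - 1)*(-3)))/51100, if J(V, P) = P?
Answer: -223/51100 ≈ -0.0043640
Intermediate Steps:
j(s, F) = (F + s)**2
r(L) = -5/2 - L/2 (r(L) = (L + 5)/(-4 + 2) = (5 + L)/(-2) = -(5 + L)/2 = -5/2 - L/2)
r(j(12, (-2 - 1)*(-3)))/51100 = (-5/2 - ((-2 - 1)*(-3) + 12)**2/2)/51100 = (-5/2 - (-3*(-3) + 12)**2/2)*(1/51100) = (-5/2 - (9 + 12)**2/2)*(1/51100) = (-5/2 - 1/2*21**2)*(1/51100) = (-5/2 - 1/2*441)*(1/51100) = (-5/2 - 441/2)*(1/51100) = -223*1/51100 = -223/51100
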